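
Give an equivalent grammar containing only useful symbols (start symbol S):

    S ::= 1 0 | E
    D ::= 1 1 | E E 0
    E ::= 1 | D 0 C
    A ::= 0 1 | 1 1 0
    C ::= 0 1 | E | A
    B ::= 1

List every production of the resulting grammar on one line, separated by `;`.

Generating nonterminals: {A, B, C, D, E, S}.
Reachable from S after that: {A, C, D, E, S}.
Removed useless symbols: {B} and every production mentioning them.

S ::= 1 0 | E; D ::= 1 1 | E E 0; E ::= 1 | D 0 C; A ::= 0 1 | 1 1 0; C ::= 0 1 | E | A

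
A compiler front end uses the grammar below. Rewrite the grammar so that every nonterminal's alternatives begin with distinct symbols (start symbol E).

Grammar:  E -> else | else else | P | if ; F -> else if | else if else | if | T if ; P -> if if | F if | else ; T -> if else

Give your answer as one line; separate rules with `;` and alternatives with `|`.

E has alternatives sharing prefix 'else': factor to E → else E' with E' → ε | else.
F has alternatives sharing prefix 'else if': factor to F → else if F' with F' → ε | else.

E -> P | if | else E'; F -> if | T if | else if F'; P -> if if | F if | else; T -> if else; E' -> epsilon | else; F' -> epsilon | else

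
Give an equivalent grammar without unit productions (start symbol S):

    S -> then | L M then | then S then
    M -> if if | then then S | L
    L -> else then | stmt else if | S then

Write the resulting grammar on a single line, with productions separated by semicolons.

S -> then | L M then | then S then; M -> else then | stmt else if | S then | if if | then then S; L -> else then | stmt else if | S then

Unit pairs: M ⇒* {L}.
For each unit pair (A, B), copy every non-unit production of B to A, then drop all unit productions.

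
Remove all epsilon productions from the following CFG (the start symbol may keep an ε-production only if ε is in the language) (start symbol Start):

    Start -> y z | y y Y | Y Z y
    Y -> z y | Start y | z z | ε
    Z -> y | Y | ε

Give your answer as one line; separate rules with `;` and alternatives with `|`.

Nullable set = {Y, Z}.
ε ∉ L(G), so no ε-production is kept.
Add the nullable-subset variants: Start → y y Y gives y y Y | y y. Start → Y Z y gives Y Z y | Y y | Z y | y.

Start -> y z | y y Y | y y | Y Z y | Y y | Z y | y; Y -> z y | Start y | z z; Z -> y | Y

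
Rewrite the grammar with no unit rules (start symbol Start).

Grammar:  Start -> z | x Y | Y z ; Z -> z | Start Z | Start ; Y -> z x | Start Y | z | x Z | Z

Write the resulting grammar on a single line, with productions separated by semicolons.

Start -> z | x Y | Y z; Z -> z | Start Z | x Y | Y z; Y -> z | Start Z | x Y | Y z | z x | Start Y | x Z

Unit pairs: Y ⇒* {Start, Z}; Z ⇒* {Start}.
Replace each nonterminal's rules with the union of the non-unit rules of every nonterminal it unit-derives.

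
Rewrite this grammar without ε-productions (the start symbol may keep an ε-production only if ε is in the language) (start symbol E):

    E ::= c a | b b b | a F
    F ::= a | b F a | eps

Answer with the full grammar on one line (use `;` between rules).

Nullable set = {F}.
ε ∉ L(G), so no ε-production is kept.
Expand every rule over subsets of its nullable positions: E → a F gives a F | a. F → b F a gives b F a | b a.

E ::= c a | b b b | a F | a; F ::= a | b F a | b a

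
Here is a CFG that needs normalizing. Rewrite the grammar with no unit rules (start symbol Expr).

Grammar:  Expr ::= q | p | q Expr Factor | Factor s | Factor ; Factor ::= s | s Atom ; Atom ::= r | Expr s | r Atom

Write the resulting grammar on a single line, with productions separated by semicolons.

Expr ::= s | s Atom | q | p | q Expr Factor | Factor s; Factor ::= s | s Atom; Atom ::= r | Expr s | r Atom

Unit pairs: Expr ⇒* {Factor}.
For every A with A ⇒* B via unit rules, add B's non-unit alternatives to A; then delete every rule of the form X → Y.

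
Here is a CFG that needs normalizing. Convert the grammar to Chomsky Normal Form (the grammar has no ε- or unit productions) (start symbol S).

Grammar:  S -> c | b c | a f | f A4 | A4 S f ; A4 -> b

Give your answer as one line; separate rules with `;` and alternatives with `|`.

Introduce a nonterminal for each terminal appearing in a rule of length ≥ 2: X1 → b, X2 → c, X3 → a, X4 → f.
Binarize each right-hand side of length ≥ 3 by chaining fresh nonterminals (Y1, Y2, …): affected rules were S → A4 S X4.

S -> c | X1 X2 | X3 X4 | X4 A4 | A4 Y1; A4 -> b; X1 -> b; X2 -> c; X3 -> a; X4 -> f; Y1 -> S X4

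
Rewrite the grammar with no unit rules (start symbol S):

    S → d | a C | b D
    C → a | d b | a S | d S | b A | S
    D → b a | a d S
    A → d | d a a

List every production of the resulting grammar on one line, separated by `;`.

Unit pairs: C ⇒* {S}.
Replace each nonterminal's rules with the union of the non-unit rules of every nonterminal it unit-derives.

S → d | a C | b D; C → a | d b | a S | d S | b A | d | a C | b D; D → b a | a d S; A → d | d a a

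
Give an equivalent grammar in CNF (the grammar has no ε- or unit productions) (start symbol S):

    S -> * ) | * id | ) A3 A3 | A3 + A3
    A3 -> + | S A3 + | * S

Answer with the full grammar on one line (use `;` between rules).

S -> X1 X2 | X1 X3 | X2 Y1 | A3 Y2; A3 -> + | S Y3 | X1 S; X1 -> *; X2 -> ); X3 -> id; X4 -> +; Y1 -> A3 A3; Y2 -> X4 A3; Y3 -> A3 X4

Introduce a nonterminal for each terminal appearing in a rule of length ≥ 2: X1 → *, X2 → ), X3 → id, X4 → +.
Binarize each right-hand side of length ≥ 3 by chaining fresh nonterminals (Y1, Y2, …): affected rules were S → X2 A3 A3; S → A3 X4 A3; A3 → S A3 X4.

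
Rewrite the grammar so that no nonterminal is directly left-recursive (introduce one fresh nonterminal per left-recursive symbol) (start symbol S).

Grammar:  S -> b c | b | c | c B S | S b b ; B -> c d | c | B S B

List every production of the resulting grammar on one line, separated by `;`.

Left recursion appears on S, B.
For S: α = {b b}, β = {b c, b, c, c B S}. Rewrite as S → β S' and S' → α S' | ε.
For B: α = {S B}, β = {c d, c}. Rewrite as B → β B' and B' → α B' | ε.

S -> b c S' | b S' | c S' | c B S S'; B -> c d B' | c B'; S' -> b b S' | ε; B' -> S B B' | ε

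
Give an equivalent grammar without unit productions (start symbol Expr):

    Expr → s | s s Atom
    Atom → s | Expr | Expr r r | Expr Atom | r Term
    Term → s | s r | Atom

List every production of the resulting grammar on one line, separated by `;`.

Unit pairs: Atom ⇒* {Expr}; Term ⇒* {Atom, Expr}.
For every A with A ⇒* B via unit rules, add B's non-unit alternatives to A; then delete every rule of the form X → Y.

Expr → s | s s Atom; Atom → s | Expr r r | Expr Atom | r Term | s s Atom; Term → s | s r | Expr r r | Expr Atom | r Term | s s Atom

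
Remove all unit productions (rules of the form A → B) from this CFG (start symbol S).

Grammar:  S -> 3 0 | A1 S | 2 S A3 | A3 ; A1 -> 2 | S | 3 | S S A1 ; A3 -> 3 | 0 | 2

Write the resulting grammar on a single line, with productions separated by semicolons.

Unit pairs: A1 ⇒* {A3, S}; S ⇒* {A3}.
For each unit pair (A, B), copy every non-unit production of B to A, then drop all unit productions.

S -> 3 0 | A1 S | 2 S A3 | 3 | 0 | 2; A1 -> 2 | 3 | S S A1 | 3 0 | A1 S | 2 S A3 | 0; A3 -> 3 | 0 | 2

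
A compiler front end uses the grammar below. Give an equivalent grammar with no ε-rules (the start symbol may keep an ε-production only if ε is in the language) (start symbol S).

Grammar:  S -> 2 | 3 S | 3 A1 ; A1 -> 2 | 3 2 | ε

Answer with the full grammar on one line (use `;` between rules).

Nullable set = {A1}.
ε ∉ L(G), so no ε-production is kept.
Add the nullable-subset variants: S → 3 A1 gives 3 A1 | 3.

S -> 2 | 3 S | 3 A1 | 3; A1 -> 2 | 3 2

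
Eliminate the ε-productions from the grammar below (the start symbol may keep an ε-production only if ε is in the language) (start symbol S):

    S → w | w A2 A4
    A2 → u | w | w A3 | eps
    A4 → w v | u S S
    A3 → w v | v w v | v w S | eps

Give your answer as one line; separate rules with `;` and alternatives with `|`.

The nullable symbols are {A2, A3}.
ε ∉ L(G), so no ε-production is kept.
Expand every rule over subsets of its nullable positions: S → w A2 A4 gives w A2 A4 | w A4.

S → w | w A2 A4 | w A4; A2 → u | w | w A3; A4 → w v | u S S; A3 → w v | v w v | v w S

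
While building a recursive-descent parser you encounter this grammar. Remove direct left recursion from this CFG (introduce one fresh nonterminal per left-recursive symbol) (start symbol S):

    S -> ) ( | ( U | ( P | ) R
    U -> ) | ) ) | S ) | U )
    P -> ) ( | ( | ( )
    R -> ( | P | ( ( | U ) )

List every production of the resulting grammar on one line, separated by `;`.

U is directly left-recursive.
For U: α = {)}, β = {), ) ), S )}. Rewrite as U → β U' and U' → α U' | ε.

S -> ) ( | ( U | ( P | ) R; U -> ) U' | ) ) U' | S ) U'; P -> ) ( | ( | ( ); R -> ( | P | ( ( | U ) ); U' -> ) U' | eps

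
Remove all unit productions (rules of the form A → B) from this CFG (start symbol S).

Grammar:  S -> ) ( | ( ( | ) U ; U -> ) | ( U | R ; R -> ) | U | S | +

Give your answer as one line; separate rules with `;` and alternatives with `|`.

S -> ) ( | ( ( | ) U; U -> ) | ( U | ) ( | ( ( | ) U | +; R -> ) | ( U | ) ( | ( ( | ) U | +

Unit pairs: R ⇒* {S, U}; U ⇒* {R, S}.
For each unit pair (A, B), copy every non-unit production of B to A, then drop all unit productions.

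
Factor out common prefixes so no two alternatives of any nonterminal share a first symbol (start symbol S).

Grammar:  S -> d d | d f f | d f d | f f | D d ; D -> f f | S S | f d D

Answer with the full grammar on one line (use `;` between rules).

S -> f f | D d | d S'; D -> S S | f D'; S' -> d | f S''; D' -> f | d D; S'' -> f | d

S has alternatives sharing prefix 'd': factor to S → d S' with S' → d | f f | f d.
D has alternatives sharing prefix 'f': factor to D → f D' with D' → f | d D.
S' has alternatives sharing prefix 'f': factor to S' → f S'' with S'' → f | d.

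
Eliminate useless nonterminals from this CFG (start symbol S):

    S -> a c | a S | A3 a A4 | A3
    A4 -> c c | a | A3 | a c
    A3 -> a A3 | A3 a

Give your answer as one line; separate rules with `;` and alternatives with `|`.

S -> a c | a S

Generating nonterminals: {A4, S}.
Reachable from S after that: {S}.
Removed useless symbols: {A3, A4} and every production mentioning them.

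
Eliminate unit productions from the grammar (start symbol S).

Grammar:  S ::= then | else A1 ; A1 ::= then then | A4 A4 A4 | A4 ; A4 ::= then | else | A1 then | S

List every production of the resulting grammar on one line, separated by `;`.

Unit pairs: A1 ⇒* {A4, S}; A4 ⇒* {S}.
Replace each nonterminal's rules with the union of the non-unit rules of every nonterminal it unit-derives.

S ::= then | else A1; A1 ::= then | else | A1 then | then then | A4 A4 A4 | else A1; A4 ::= then | else | A1 then | else A1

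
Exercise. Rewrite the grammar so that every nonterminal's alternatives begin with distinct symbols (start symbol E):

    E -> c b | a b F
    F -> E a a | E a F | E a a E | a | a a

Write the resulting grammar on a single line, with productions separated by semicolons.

E -> c b | a b F; F -> E a F' | a F''; F' -> F | a F'''; F'' -> ε | a; F''' -> ε | E

F has alternatives sharing prefix 'E a': factor to F → E a F' with F' → a | F | a E.
F has alternatives sharing prefix 'a': factor to F → a F'' with F'' → ε | a.
F' has alternatives sharing prefix 'a': factor to F' → a F''' with F''' → ε | E.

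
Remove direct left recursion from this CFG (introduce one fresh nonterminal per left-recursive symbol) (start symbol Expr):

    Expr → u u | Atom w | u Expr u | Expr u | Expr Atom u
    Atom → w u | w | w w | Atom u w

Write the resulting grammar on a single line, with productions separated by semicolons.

Expr, Atom are directly left-recursive.
For Expr: α = {u, Atom u}, β = {u u, Atom w, u Expr u}. Rewrite as Expr → β Expr1 and Expr1 → α Expr1 | ε.
For Atom: α = {u w}, β = {w u, w, w w}. Rewrite as Atom → β Atom1 and Atom1 → α Atom1 | ε.

Expr → u u Expr1 | Atom w Expr1 | u Expr u Expr1; Atom → w u Atom1 | w Atom1 | w w Atom1; Expr1 → u Expr1 | Atom u Expr1 | epsilon; Atom1 → u w Atom1 | epsilon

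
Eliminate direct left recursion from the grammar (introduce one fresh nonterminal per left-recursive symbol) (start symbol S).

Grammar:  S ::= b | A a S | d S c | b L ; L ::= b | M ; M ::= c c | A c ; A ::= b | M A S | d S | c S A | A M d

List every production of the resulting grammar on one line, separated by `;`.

S ::= b | A a S | d S c | b L; L ::= b | M; M ::= c c | A c; A ::= b A' | M A S A' | d S A' | c S A A'; A' ::= M d A' | ε

A is directly left-recursive.
For A: α = {M d}, β = {b, M A S, d S, c S A}. Rewrite as A → β A' and A' → α A' | ε.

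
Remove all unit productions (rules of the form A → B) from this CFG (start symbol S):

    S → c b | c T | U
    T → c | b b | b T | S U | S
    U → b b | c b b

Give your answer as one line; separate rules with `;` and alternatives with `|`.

S → b b | c b b | c b | c T; T → b b | c b b | c b | c T | c | b T | S U; U → b b | c b b

Unit pairs: S ⇒* {U}; T ⇒* {S, U}.
Replace each nonterminal's rules with the union of the non-unit rules of every nonterminal it unit-derives.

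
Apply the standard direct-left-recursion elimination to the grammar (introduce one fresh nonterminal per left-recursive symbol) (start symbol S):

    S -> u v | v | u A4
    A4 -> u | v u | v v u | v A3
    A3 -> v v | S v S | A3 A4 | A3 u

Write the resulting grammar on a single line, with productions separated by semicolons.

A3 is directly left-recursive.
For A3: α = {A4, u}, β = {v v, S v S}. Rewrite as A3 → β A3' and A3' → α A3' | ε.

S -> u v | v | u A4; A4 -> u | v u | v v u | v A3; A3 -> v v A3' | S v S A3'; A3' -> A4 A3' | u A3' | ε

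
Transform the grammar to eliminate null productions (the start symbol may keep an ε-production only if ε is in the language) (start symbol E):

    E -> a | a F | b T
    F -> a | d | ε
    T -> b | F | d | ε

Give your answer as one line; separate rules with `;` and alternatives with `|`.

Nullable set = {F, T}.
ε ∉ L(G), so no ε-production is kept.
For each production, add variants omitting each subset of nullable occurrences: E → b T gives b T | b.

E -> a | a F | b T | b; F -> a | d; T -> b | F | d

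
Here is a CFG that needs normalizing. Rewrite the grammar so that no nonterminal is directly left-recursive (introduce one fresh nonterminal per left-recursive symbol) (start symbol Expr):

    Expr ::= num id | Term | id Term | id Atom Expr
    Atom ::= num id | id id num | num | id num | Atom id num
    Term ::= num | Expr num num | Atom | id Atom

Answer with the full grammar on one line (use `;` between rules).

Directly left-recursive nonterminal: Atom.
For Atom: α = {id num}, β = {num id, id id num, num, id num}. Rewrite as Atom → β Atom1 and Atom1 → α Atom1 | ε.

Expr ::= num id | Term | id Term | id Atom Expr; Atom ::= num id Atom1 | id id num Atom1 | num Atom1 | id num Atom1; Term ::= num | Expr num num | Atom | id Atom; Atom1 ::= id num Atom1 | ε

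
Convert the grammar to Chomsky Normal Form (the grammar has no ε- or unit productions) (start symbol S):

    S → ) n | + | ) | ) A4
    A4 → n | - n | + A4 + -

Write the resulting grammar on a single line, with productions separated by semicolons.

Introduce a nonterminal for each terminal appearing in a rule of length ≥ 2: X1 → ), X2 → n, X3 → -, X4 → +.
Binarize each right-hand side of length ≥ 3 by chaining fresh nonterminals (Y1, Y2, …): affected rules were A4 → X4 A4 X4 X3.

S → X1 X2 | + | ) | X1 A4; A4 → n | X3 X2 | X4 Y1; X1 → ); X2 → n; X3 → -; X4 → +; Y1 → A4 Y2; Y2 → X4 X3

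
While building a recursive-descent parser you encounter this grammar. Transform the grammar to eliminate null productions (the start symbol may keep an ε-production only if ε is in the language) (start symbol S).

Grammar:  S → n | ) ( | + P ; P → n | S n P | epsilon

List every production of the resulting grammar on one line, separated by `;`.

Nullable set = {P}.
ε ∉ L(G), so no ε-production is kept.
Add the nullable-subset variants: S → + P gives + P | +. P → S n P gives S n P | S n.

S → n | ) ( | + P | +; P → n | S n P | S n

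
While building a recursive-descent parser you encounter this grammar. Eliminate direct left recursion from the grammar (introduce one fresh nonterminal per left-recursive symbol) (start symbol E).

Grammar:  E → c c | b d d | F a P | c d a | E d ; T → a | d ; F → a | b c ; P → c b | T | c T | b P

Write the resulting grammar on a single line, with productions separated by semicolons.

Directly left-recursive nonterminal: E.
For E: α = {d}, β = {c c, b d d, F a P, c d a}. Rewrite as E → β E' and E' → α E' | ε.

E → c c E' | b d d E' | F a P E' | c d a E'; T → a | d; F → a | b c; P → c b | T | c T | b P; E' → d E' | ε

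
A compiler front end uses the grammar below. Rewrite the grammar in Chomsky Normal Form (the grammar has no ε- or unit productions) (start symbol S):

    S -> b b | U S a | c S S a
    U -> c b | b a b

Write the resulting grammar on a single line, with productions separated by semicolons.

Introduce a nonterminal for each terminal appearing in a rule of length ≥ 2: X1 → b, X2 → a, X3 → c.
Binarize each right-hand side of length ≥ 3 by chaining fresh nonterminals (Y1, Y2, …): affected rules were S → U S X2; S → X3 S S X2; U → X1 X2 X1.

S -> X1 X1 | U Y1 | X3 Y2; U -> X3 X1 | X1 Y4; X1 -> b; X2 -> a; X3 -> c; Y1 -> S X2; Y2 -> S Y3; Y3 -> S X2; Y4 -> X2 X1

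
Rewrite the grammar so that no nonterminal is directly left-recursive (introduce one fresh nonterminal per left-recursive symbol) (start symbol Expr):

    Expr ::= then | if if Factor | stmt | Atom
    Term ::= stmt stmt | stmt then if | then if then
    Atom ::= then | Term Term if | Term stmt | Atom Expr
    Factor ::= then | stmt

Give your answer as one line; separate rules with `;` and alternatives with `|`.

Directly left-recursive nonterminal: Atom.
For Atom: α = {Expr}, β = {then, Term Term if, Term stmt}. Rewrite as Atom → β Atom1 and Atom1 → α Atom1 | ε.

Expr ::= then | if if Factor | stmt | Atom; Term ::= stmt stmt | stmt then if | then if then; Atom ::= then Atom1 | Term Term if Atom1 | Term stmt Atom1; Factor ::= then | stmt; Atom1 ::= Expr Atom1 | ε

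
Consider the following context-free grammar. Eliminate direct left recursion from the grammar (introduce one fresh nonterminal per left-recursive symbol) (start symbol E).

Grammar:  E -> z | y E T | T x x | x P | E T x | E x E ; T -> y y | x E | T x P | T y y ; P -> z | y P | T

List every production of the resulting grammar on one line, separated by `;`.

Directly left-recursive nonterminals: E, T.
For E: α = {T x, x E}, β = {z, y E T, T x x, x P}. Rewrite as E → β E' and E' → α E' | ε.
For T: α = {x P, y y}, β = {y y, x E}. Rewrite as T → β T' and T' → α T' | ε.

E -> z E' | y E T E' | T x x E' | x P E'; T -> y y T' | x E T'; P -> z | y P | T; E' -> T x E' | x E E' | ε; T' -> x P T' | y y T' | ε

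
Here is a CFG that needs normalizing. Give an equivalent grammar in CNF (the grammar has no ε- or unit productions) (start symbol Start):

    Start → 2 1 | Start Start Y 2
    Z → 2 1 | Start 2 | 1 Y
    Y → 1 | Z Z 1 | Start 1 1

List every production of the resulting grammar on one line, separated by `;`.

Introduce a nonterminal for each terminal appearing in a rule of length ≥ 2: X1 → 2, X2 → 1.
Binarize each right-hand side of length ≥ 3 by chaining fresh nonterminals (Y1, Y2, …): affected rules were Start → Start Start Y X1; Y → Z Z X2; Y → Start X2 X2.

Start → X1 X2 | Start Y1; Z → X1 X2 | Start X1 | X2 Y; Y → 1 | Z Y3 | Start Y4; X1 → 2; X2 → 1; Y1 → Start Y2; Y2 → Y X1; Y3 → Z X2; Y4 → X2 X2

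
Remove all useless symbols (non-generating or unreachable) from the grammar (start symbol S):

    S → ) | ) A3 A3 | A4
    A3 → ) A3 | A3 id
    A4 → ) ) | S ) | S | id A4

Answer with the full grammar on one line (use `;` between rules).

Generating nonterminals: {A4, S}.
Reachable from S after that: {A4, S}.
Removed useless symbols: {A3} and every production mentioning them.

S → ) | A4; A4 → ) ) | S ) | S | id A4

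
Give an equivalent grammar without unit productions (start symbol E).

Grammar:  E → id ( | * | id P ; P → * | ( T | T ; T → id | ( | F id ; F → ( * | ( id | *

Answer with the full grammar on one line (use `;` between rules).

Unit pairs: P ⇒* {T}.
For each unit pair (A, B), copy every non-unit production of B to A, then drop all unit productions.

E → id ( | * | id P; P → * | ( T | id | ( | F id; T → id | ( | F id; F → ( * | ( id | *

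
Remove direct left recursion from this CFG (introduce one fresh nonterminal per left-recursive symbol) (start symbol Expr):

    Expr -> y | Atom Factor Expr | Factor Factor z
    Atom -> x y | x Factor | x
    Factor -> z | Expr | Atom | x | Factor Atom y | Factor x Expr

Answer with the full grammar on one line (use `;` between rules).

Factor is directly left-recursive.
For Factor: α = {Atom y, x Expr}, β = {z, Expr, Atom, x}. Rewrite as Factor → β Factor1 and Factor1 → α Factor1 | ε.

Expr -> y | Atom Factor Expr | Factor Factor z; Atom -> x y | x Factor | x; Factor -> z Factor1 | Expr Factor1 | Atom Factor1 | x Factor1; Factor1 -> Atom y Factor1 | x Expr Factor1 | epsilon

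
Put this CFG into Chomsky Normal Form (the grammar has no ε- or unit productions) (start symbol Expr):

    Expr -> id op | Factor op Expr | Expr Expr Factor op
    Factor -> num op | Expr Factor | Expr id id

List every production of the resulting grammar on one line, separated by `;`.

Introduce a nonterminal for each terminal appearing in a rule of length ≥ 2: X1 → id, X2 → op, X3 → num.
Binarize each right-hand side of length ≥ 3 by chaining fresh nonterminals (Y1, Y2, …): affected rules were Expr → Factor X2 Expr; Expr → Expr Expr Factor X2; Factor → Expr X1 X1.

Expr -> X1 X2 | Factor Y1 | Expr Y2; Factor -> X3 X2 | Expr Factor | Expr Y4; X1 -> id; X2 -> op; X3 -> num; Y1 -> X2 Expr; Y2 -> Expr Y3; Y3 -> Factor X2; Y4 -> X1 X1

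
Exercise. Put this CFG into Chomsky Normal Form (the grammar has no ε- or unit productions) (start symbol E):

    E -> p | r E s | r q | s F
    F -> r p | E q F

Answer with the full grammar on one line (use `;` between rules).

Introduce a nonterminal for each terminal appearing in a rule of length ≥ 2: X1 → r, X2 → s, X3 → q, X4 → p.
Binarize each right-hand side of length ≥ 3 by chaining fresh nonterminals (Y1, Y2, …): affected rules were E → X1 E X2; F → E X3 F.

E -> p | X1 Y1 | X1 X3 | X2 F; F -> X1 X4 | E Y2; X1 -> r; X2 -> s; X3 -> q; X4 -> p; Y1 -> E X2; Y2 -> X3 F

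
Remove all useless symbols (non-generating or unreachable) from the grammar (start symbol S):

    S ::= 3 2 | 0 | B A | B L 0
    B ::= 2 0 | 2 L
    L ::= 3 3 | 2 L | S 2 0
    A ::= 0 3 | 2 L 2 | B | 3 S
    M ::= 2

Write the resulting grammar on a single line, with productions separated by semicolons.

Generating nonterminals: {A, B, L, M, S}.
Reachable from S after that: {A, B, L, S}.
Removed useless symbols: {M} and every production mentioning them.

S ::= 3 2 | 0 | B A | B L 0; B ::= 2 0 | 2 L; L ::= 3 3 | 2 L | S 2 0; A ::= 0 3 | 2 L 2 | B | 3 S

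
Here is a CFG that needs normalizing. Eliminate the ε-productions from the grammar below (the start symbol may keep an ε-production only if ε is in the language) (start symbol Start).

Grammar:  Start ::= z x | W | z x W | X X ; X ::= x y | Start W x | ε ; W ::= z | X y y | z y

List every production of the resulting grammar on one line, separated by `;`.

The nullable symbols are {Start, X}.
ε ∈ L(G) since Start is nullable, so keep Start → ε.
Expand every rule over subsets of its nullable positions: Start → X X gives X X | X. X → Start W x gives Start W x | W x. W → X y y gives X y y | y y.

Start ::= z x | W | z x W | X X | X | ε; X ::= x y | Start W x | W x; W ::= z | X y y | y y | z y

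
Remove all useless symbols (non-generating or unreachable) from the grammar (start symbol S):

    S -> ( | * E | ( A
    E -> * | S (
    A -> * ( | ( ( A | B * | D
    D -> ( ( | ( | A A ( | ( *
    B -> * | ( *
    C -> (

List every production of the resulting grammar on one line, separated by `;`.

Generating nonterminals: {A, B, C, D, E, S}.
Reachable from S after that: {A, B, D, E, S}.
Removed useless symbols: {C} and every production mentioning them.

S -> ( | * E | ( A; E -> * | S (; A -> * ( | ( ( A | B * | D; D -> ( ( | ( | A A ( | ( *; B -> * | ( *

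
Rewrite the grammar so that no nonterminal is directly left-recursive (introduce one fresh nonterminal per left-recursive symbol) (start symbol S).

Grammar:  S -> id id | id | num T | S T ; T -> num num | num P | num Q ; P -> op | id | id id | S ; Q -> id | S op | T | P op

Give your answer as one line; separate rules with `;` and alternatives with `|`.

S -> id id S' | id S' | num T S'; T -> num num | num P | num Q; P -> op | id | id id | S; Q -> id | S op | T | P op; S' -> T S' | ε

S is directly left-recursive.
For S: α = {T}, β = {id id, id, num T}. Rewrite as S → β S' and S' → α S' | ε.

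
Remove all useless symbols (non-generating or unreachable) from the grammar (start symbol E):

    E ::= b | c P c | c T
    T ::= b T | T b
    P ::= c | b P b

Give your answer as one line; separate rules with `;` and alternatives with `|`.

Generating nonterminals: {E, P}.
Reachable from E after that: {E, P}.
Removed useless symbols: {T} and every production mentioning them.

E ::= b | c P c; P ::= c | b P b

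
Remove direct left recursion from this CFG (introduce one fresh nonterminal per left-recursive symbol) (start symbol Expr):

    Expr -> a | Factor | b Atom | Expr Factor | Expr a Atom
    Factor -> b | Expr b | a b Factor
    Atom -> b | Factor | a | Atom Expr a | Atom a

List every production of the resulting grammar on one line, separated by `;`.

Expr, Atom are directly left-recursive.
For Expr: α = {Factor, a Atom}, β = {a, Factor, b Atom}. Rewrite as Expr → β Expr1 and Expr1 → α Expr1 | ε.
For Atom: α = {Expr a, a}, β = {b, Factor, a}. Rewrite as Atom → β Atom1 and Atom1 → α Atom1 | ε.

Expr -> a Expr1 | Factor Expr1 | b Atom Expr1; Factor -> b | Expr b | a b Factor; Atom -> b Atom1 | Factor Atom1 | a Atom1; Expr1 -> Factor Expr1 | a Atom Expr1 | ε; Atom1 -> Expr a Atom1 | a Atom1 | ε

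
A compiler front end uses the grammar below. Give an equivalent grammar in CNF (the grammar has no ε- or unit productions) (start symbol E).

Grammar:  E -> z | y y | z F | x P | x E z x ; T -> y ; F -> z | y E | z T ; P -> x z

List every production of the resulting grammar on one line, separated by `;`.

Introduce a nonterminal for each terminal appearing in a rule of length ≥ 2: X1 → y, X2 → z, X3 → x.
Binarize each right-hand side of length ≥ 3 by chaining fresh nonterminals (Y1, Y2, …): affected rules were E → X3 E X2 X3.

E -> z | X1 X1 | X2 F | X3 P | X3 Y1; T -> y; F -> z | X1 E | X2 T; P -> X3 X2; X1 -> y; X2 -> z; X3 -> x; Y1 -> E Y2; Y2 -> X2 X3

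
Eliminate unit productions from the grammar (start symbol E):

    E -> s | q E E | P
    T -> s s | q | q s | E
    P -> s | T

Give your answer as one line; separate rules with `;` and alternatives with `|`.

E -> s | q E E | s s | q | q s; T -> s | q E E | s s | q | q s; P -> s | q E E | s s | q | q s

Unit pairs: E ⇒* {P, T}; P ⇒* {E, T}; T ⇒* {E, P}.
Replace each nonterminal's rules with the union of the non-unit rules of every nonterminal it unit-derives.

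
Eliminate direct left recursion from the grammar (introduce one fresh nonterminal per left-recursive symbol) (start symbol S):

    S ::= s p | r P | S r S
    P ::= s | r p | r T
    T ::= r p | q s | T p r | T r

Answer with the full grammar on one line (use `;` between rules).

Left recursion appears on S, T.
For S: α = {r S}, β = {s p, r P}. Rewrite as S → β S' and S' → α S' | ε.
For T: α = {p r, r}, β = {r p, q s}. Rewrite as T → β T' and T' → α T' | ε.

S ::= s p S' | r P S'; P ::= s | r p | r T; T ::= r p T' | q s T'; S' ::= r S S' | eps; T' ::= p r T' | r T' | eps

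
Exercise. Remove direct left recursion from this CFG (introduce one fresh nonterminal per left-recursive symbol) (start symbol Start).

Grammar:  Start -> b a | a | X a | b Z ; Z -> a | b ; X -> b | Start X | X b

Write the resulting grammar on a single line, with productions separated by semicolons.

Start -> b a | a | X a | b Z; Z -> a | b; X -> b X1 | Start X X1; X1 -> b X1 | ε

Left recursion appears on X.
For X: α = {b}, β = {b, Start X}. Rewrite as X → β X1 and X1 → α X1 | ε.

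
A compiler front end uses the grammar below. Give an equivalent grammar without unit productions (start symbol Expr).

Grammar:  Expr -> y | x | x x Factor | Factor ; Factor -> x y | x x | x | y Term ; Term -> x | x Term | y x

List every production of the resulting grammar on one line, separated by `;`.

Expr -> x y | x x | x | y Term | y | x x Factor; Factor -> x y | x x | x | y Term; Term -> x | x Term | y x

Unit pairs: Expr ⇒* {Factor}.
For every A with A ⇒* B via unit rules, add B's non-unit alternatives to A; then delete every rule of the form X → Y.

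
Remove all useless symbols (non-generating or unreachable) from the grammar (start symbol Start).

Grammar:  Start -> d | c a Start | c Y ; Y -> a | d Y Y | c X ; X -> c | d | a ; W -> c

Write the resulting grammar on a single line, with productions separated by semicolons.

Start -> d | c a Start | c Y; Y -> a | d Y Y | c X; X -> c | d | a

Generating nonterminals: {Start, W, X, Y}.
Reachable from Start after that: {Start, X, Y}.
Removed useless symbols: {W} and every production mentioning them.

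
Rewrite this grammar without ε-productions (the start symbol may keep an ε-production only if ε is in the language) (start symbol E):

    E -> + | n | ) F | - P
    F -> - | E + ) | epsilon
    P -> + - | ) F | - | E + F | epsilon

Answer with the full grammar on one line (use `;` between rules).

E -> + | n | ) F | ) | - P | -; F -> - | E + ); P -> + - | ) F | ) | - | E + F | E +

Nullable set = {F, P}.
ε ∉ L(G), so no ε-production is kept.
Expand every rule over subsets of its nullable positions: E → ) F gives ) F | ). E → - P gives - P | -. P → ) F gives ) F | ). P → E + F gives E + F | E +.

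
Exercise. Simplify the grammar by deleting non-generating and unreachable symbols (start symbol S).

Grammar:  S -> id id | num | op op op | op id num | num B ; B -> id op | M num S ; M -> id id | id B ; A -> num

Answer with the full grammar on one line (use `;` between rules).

Generating nonterminals: {A, B, M, S}.
Reachable from S after that: {B, M, S}.
Removed useless symbols: {A} and every production mentioning them.

S -> id id | num | op op op | op id num | num B; B -> id op | M num S; M -> id id | id B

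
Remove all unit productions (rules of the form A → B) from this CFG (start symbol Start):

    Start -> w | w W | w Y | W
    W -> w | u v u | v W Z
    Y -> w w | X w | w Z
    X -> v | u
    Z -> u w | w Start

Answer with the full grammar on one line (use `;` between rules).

Unit pairs: Start ⇒* {W}.
Replace each nonterminal's rules with the union of the non-unit rules of every nonterminal it unit-derives.

Start -> w | w W | w Y | u v u | v W Z; W -> w | u v u | v W Z; Y -> w w | X w | w Z; X -> v | u; Z -> u w | w Start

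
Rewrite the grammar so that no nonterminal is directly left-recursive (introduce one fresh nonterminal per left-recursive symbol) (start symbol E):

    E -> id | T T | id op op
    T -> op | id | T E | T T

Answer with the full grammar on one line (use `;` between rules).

Directly left-recursive nonterminal: T.
For T: α = {E, T}, β = {op, id}. Rewrite as T → β T' and T' → α T' | ε.

E -> id | T T | id op op; T -> op T' | id T'; T' -> E T' | T T' | epsilon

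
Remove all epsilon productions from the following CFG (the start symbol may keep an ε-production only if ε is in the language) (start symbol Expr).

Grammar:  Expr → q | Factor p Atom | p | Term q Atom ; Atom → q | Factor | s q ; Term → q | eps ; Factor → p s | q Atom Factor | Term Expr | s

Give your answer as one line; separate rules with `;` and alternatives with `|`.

Expr → q | Factor p Atom | p | Term q Atom | q Atom; Atom → q | Factor | s q; Term → q; Factor → p s | q Atom Factor | Term Expr | Expr | s

Nullable nonterminals: {Term}.
ε ∉ L(G), so no ε-production is kept.
Add the nullable-subset variants: Expr → Term q Atom gives Term q Atom | q Atom. Factor → Term Expr gives Term Expr | Expr.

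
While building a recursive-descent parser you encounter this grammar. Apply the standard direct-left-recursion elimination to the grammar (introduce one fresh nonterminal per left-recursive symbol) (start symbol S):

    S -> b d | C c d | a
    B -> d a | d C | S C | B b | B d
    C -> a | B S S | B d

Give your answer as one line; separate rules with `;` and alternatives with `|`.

S -> b d | C c d | a; B -> d a B' | d C B' | S C B'; C -> a | B S S | B d; B' -> b B' | d B' | epsilon

Directly left-recursive nonterminal: B.
For B: α = {b, d}, β = {d a, d C, S C}. Rewrite as B → β B' and B' → α B' | ε.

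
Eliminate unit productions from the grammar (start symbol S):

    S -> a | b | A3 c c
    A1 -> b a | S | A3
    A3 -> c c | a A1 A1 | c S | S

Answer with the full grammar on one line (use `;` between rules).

S -> a | b | A3 c c; A1 -> b a | a | b | A3 c c | c c | a A1 A1 | c S; A3 -> a | b | A3 c c | c c | a A1 A1 | c S

Unit pairs: A1 ⇒* {A3, S}; A3 ⇒* {S}.
For every A with A ⇒* B via unit rules, add B's non-unit alternatives to A; then delete every rule of the form X → Y.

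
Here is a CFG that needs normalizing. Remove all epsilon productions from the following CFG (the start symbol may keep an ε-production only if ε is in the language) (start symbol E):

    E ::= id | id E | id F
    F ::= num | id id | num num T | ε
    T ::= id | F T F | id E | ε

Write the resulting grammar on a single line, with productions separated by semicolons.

E ::= id | id E | id F; F ::= num | id id | num num T | num num; T ::= id | F T F | F T | F F | F | T F | id E

The nullable symbols are {F, T}.
ε ∉ L(G), so no ε-production is kept.
Add the nullable-subset variants: F → num num T gives num num T | num num. T → F T F gives F T F | F T | F F | F | T F.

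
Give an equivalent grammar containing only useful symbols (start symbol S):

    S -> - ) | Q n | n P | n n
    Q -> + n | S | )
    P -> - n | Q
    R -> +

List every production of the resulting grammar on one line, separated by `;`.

Generating nonterminals: {P, Q, R, S}.
Reachable from S after that: {P, Q, S}.
Removed useless symbols: {R} and every production mentioning them.

S -> - ) | Q n | n P | n n; Q -> + n | S | ); P -> - n | Q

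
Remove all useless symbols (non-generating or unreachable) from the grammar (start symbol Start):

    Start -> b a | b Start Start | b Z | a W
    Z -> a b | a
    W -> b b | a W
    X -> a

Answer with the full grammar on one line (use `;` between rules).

Generating nonterminals: {Start, W, X, Z}.
Reachable from Start after that: {Start, W, Z}.
Removed useless symbols: {X} and every production mentioning them.

Start -> b a | b Start Start | b Z | a W; Z -> a b | a; W -> b b | a W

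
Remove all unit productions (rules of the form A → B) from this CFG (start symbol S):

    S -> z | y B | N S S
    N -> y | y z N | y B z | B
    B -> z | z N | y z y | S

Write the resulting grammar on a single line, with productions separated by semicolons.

Unit pairs: B ⇒* {S}; N ⇒* {B, S}.
Replace each nonterminal's rules with the union of the non-unit rules of every nonterminal it unit-derives.

S -> z | y B | N S S; N -> z | z N | y z y | y B | N S S | y | y z N | y B z; B -> z | z N | y z y | y B | N S S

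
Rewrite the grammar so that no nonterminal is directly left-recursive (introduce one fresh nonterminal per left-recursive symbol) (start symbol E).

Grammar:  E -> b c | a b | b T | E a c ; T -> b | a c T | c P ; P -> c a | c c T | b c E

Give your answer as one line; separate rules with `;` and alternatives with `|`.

Left recursion appears on E.
For E: α = {a c}, β = {b c, a b, b T}. Rewrite as E → β E' and E' → α E' | ε.

E -> b c E' | a b E' | b T E'; T -> b | a c T | c P; P -> c a | c c T | b c E; E' -> a c E' | epsilon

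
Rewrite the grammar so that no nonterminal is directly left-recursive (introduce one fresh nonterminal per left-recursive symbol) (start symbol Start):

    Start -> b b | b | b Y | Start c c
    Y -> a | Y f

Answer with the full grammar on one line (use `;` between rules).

Start -> b b Start1 | b Start1 | b Y Start1; Y -> a Y1; Start1 -> c c Start1 | epsilon; Y1 -> f Y1 | epsilon

Start, Y are directly left-recursive.
For Start: α = {c c}, β = {b b, b, b Y}. Rewrite as Start → β Start1 and Start1 → α Start1 | ε.
For Y: α = {f}, β = {a}. Rewrite as Y → β Y1 and Y1 → α Y1 | ε.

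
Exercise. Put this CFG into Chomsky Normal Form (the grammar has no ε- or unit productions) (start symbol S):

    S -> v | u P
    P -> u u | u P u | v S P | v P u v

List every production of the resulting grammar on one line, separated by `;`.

Introduce a nonterminal for each terminal appearing in a rule of length ≥ 2: X1 → u, X2 → v.
Binarize each right-hand side of length ≥ 3 by chaining fresh nonterminals (Y1, Y2, …): affected rules were P → X1 P X1; P → X2 S P; P → X2 P X1 X2.

S -> v | X1 P; P -> X1 X1 | X1 Y1 | X2 Y2 | X2 Y3; X1 -> u; X2 -> v; Y1 -> P X1; Y2 -> S P; Y3 -> P Y4; Y4 -> X1 X2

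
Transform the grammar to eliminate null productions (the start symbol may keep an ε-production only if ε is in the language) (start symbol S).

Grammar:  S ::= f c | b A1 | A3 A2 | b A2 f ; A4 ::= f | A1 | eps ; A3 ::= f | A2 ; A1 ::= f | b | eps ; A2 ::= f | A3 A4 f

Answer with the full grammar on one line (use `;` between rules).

S ::= f c | b A1 | b | A3 A2 | b A2 f; A4 ::= f | A1; A3 ::= f | A2; A1 ::= f | b; A2 ::= f | A3 A4 f | A3 f

Nullable set = {A1, A4}.
ε ∉ L(G), so no ε-production is kept.
Add the nullable-subset variants: S → b A1 gives b A1 | b. A2 → A3 A4 f gives A3 A4 f | A3 f.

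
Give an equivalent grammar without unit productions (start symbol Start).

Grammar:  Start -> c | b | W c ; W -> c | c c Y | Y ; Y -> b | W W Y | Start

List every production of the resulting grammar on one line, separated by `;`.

Start -> c | b | W c; W -> c | b | W c | W W Y | c c Y; Y -> c | b | W c | W W Y

Unit pairs: W ⇒* {Start, Y}; Y ⇒* {Start}.
For each unit pair (A, B), copy every non-unit production of B to A, then drop all unit productions.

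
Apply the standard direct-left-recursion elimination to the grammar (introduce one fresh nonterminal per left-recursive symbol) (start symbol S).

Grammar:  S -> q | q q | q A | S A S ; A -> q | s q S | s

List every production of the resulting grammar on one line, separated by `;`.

Left recursion appears on S.
For S: α = {A S}, β = {q, q q, q A}. Rewrite as S → β S' and S' → α S' | ε.

S -> q S' | q q S' | q A S'; A -> q | s q S | s; S' -> A S S' | ε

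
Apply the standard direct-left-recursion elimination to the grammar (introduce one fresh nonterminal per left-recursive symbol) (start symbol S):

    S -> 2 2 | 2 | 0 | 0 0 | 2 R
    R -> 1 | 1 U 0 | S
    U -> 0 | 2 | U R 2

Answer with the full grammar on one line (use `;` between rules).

U is directly left-recursive.
For U: α = {R 2}, β = {0, 2}. Rewrite as U → β U' and U' → α U' | ε.

S -> 2 2 | 2 | 0 | 0 0 | 2 R; R -> 1 | 1 U 0 | S; U -> 0 U' | 2 U'; U' -> R 2 U' | ε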